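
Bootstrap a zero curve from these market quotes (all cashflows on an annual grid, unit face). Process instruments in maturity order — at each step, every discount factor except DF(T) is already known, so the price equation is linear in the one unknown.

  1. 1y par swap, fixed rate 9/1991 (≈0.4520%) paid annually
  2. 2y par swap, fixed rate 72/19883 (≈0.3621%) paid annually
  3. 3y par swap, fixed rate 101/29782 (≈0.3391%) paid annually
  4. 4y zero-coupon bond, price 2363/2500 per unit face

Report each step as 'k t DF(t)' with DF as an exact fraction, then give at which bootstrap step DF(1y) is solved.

step 1 [1y] swap r/1=9/1991: DF=(1 − 9/1991·(0))/(1+9/1991) = 1991/2000 ≈ 0.995500
step 2 [2y] swap r/1=72/19883: DF=(1 − 72/19883·(0.995500))/(1+72/19883) = 1241/1250 ≈ 0.992800
step 3 [3y] swap r/1=101/29782: DF=(1 − 101/29782·(0.995500+0.992800))/(1+101/29782) = 9899/10000 ≈ 0.989900
step 4 [4y] zero: DF = P = 2363/2500 ≈ 0.945200

1 1 1991/2000
2 2 1241/1250
3 3 9899/10000
4 4 2363/2500
DF(1y) is solved at step 1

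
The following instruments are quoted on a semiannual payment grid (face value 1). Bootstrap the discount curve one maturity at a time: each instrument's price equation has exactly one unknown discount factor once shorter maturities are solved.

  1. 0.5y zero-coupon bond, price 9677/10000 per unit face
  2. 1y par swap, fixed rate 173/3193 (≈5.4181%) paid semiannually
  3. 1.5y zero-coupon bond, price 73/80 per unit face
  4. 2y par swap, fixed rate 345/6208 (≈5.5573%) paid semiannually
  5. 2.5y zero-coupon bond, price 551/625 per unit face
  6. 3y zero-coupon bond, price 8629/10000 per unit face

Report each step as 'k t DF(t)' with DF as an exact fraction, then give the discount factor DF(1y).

step 1 [0.5y] zero: DF = P = 9677/10000 ≈ 0.967700
step 2 [1y] swap r/2=173/6386: DF=(1 − 173/6386·(0.967700))/(1+173/6386) = 9481/10000 ≈ 0.948100
step 3 [1.5y] zero: DF = P = 73/80 ≈ 0.912500
step 4 [2y] swap r/2=345/12416: DF=(1 − 345/12416·(0.967700+0.948100+0.912500))/(1+345/12416) = 1793/2000 ≈ 0.896500
step 5 [2.5y] zero: DF = P = 551/625 ≈ 0.881600
step 6 [3y] zero: DF = P = 8629/10000 ≈ 0.862900

1 1/2 9677/10000
2 1 9481/10000
3 3/2 73/80
4 2 1793/2000
5 5/2 551/625
6 3 8629/10000
DF(1y) = 9481/10000 ≈ 0.948100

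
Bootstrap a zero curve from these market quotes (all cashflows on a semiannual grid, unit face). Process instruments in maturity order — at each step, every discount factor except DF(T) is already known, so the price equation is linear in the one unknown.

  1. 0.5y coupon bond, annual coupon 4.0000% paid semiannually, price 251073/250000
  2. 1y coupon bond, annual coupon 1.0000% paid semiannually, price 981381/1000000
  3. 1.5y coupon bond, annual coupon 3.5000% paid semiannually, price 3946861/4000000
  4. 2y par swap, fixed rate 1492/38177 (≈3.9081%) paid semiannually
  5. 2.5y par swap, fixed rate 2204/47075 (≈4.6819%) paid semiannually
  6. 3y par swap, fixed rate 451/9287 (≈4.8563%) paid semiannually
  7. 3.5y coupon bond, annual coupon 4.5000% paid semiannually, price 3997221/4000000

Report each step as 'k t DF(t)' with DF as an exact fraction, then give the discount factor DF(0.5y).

1 1/2 4923/5000
2 1 2429/2500
3 3/2 9361/10000
4 2 4627/5000
5 5/2 4449/5000
6 3 8647/10000
7 7/2 8547/10000
DF(0.5y) = 4923/5000 ≈ 0.984600

step 1 [0.5y] bond c/2=1/50: DF=(251073/250000 − 1/50·(0))/(1+1/50) = 4923/5000 ≈ 0.984600
step 2 [1y] bond c/2=1/200: DF=(981381/1000000 − 1/200·(0.984600))/(1+1/200) = 2429/2500 ≈ 0.971600
step 3 [1.5y] bond c/2=7/400: DF=(3946861/4000000 − 7/400·(0.984600+0.971600))/(1+7/400) = 9361/10000 ≈ 0.936100
step 4 [2y] swap r/2=746/38177: DF=(1 − 746/38177·(0.984600+0.971600+0.936100))/(1+746/38177) = 4627/5000 ≈ 0.925400
step 5 [2.5y] swap r/2=1102/47075: DF=(1 − 1102/47075·(0.984600+0.971600+0.936100+0.925400))/(1+1102/47075) = 4449/5000 ≈ 0.889800
step 6 [3y] swap r/2=451/18574: DF=(1 − 451/18574·(0.984600+0.971600+0.936100+0.925400+0.889800))/(1+451/18574) = 8647/10000 ≈ 0.864700
step 7 [3.5y] bond c/2=9/400: DF=(3997221/4000000 − 9/400·(0.984600+0.971600+0.936100+0.925400+0.889800+0.864700))/(1+9/400) = 8547/10000 ≈ 0.854700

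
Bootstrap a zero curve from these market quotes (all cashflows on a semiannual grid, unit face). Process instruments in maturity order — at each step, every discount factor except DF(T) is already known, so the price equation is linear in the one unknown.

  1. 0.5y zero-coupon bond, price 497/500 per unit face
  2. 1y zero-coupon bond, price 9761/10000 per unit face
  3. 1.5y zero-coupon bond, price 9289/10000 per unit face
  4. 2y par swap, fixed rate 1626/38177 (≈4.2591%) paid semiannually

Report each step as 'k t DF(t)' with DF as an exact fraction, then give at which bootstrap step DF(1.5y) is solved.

1 1/2 497/500
2 1 9761/10000
3 3/2 9289/10000
4 2 9187/10000
DF(1.5y) is solved at step 3

step 1 [0.5y] zero: DF = P = 497/500 ≈ 0.994000
step 2 [1y] zero: DF = P = 9761/10000 ≈ 0.976100
step 3 [1.5y] zero: DF = P = 9289/10000 ≈ 0.928900
step 4 [2y] swap r/2=813/38177: DF=(1 − 813/38177·(0.994000+0.976100+0.928900))/(1+813/38177) = 9187/10000 ≈ 0.918700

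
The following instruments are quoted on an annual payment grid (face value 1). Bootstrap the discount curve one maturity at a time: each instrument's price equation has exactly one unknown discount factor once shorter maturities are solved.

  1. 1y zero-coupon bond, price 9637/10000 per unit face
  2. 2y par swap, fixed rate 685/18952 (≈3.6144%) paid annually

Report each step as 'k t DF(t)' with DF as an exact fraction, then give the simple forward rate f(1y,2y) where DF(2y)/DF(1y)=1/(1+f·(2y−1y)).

1 1 9637/10000
2 2 1863/2000
f(1y,2y) = ((9637/10000)/(1863/2000) − 1)/(1) = 14/405 ≈ 3.4568%

step 1 [1y] zero: DF = P = 9637/10000 ≈ 0.963700
step 2 [2y] swap r/1=685/18952: DF=(1 − 685/18952·(0.963700))/(1+685/18952) = 1863/2000 ≈ 0.931500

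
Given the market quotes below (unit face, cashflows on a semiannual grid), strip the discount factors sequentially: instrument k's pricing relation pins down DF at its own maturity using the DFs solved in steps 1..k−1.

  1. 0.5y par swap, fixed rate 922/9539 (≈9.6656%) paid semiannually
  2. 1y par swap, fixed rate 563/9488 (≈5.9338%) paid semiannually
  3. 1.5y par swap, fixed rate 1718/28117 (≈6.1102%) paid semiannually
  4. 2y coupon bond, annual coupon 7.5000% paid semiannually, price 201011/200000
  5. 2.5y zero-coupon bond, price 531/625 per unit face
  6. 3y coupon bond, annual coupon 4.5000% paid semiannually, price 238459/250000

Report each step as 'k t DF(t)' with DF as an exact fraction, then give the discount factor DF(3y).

1 1/2 9539/10000
2 1 9437/10000
3 3/2 9141/10000
4 2 8671/10000
5 5/2 531/625
6 3 2083/2500
DF(3y) = 2083/2500 ≈ 0.833200

step 1 [0.5y] swap r/2=461/9539: DF=(1 − 461/9539·(0))/(1+461/9539) = 9539/10000 ≈ 0.953900
step 2 [1y] swap r/2=563/18976: DF=(1 − 563/18976·(0.953900))/(1+563/18976) = 9437/10000 ≈ 0.943700
step 3 [1.5y] swap r/2=859/28117: DF=(1 − 859/28117·(0.953900+0.943700))/(1+859/28117) = 9141/10000 ≈ 0.914100
step 4 [2y] bond c/2=3/80: DF=(201011/200000 − 3/80·(0.953900+0.943700+0.914100))/(1+3/80) = 8671/10000 ≈ 0.867100
step 5 [2.5y] zero: DF = P = 531/625 ≈ 0.849600
step 6 [3y] bond c/2=9/400: DF=(238459/250000 − 9/400·(0.953900+0.943700+0.914100+0.867100+0.849600))/(1+9/400) = 2083/2500 ≈ 0.833200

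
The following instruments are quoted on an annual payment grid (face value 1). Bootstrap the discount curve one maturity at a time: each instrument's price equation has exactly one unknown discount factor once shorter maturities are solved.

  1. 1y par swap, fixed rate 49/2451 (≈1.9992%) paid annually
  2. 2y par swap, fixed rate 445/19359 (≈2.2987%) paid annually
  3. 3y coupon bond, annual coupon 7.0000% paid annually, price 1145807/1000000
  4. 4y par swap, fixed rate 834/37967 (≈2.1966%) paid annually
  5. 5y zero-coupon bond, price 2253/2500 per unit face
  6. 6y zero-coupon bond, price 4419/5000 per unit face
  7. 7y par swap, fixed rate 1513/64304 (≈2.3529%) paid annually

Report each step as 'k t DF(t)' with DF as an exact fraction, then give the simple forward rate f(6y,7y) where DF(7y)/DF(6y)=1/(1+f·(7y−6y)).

1 1 2451/2500
2 2 1911/2000
3 3 4721/5000
4 4 4583/5000
5 5 2253/2500
6 6 4419/5000
7 7 8487/10000
f(6y,7y) = ((4419/5000)/(8487/10000) − 1)/(1) = 39/943 ≈ 4.1357%

step 1 [1y] swap r/1=49/2451: DF=(1 − 49/2451·(0))/(1+49/2451) = 2451/2500 ≈ 0.980400
step 2 [2y] swap r/1=445/19359: DF=(1 − 445/19359·(0.980400))/(1+445/19359) = 1911/2000 ≈ 0.955500
step 3 [3y] bond c/1=7/100: DF=(1145807/1000000 − 7/100·(0.980400+0.955500))/(1+7/100) = 4721/5000 ≈ 0.944200
step 4 [4y] swap r/1=834/37967: DF=(1 − 834/37967·(0.980400+0.955500+0.944200))/(1+834/37967) = 4583/5000 ≈ 0.916600
step 5 [5y] zero: DF = P = 2253/2500 ≈ 0.901200
step 6 [6y] zero: DF = P = 4419/5000 ≈ 0.883800
step 7 [7y] swap r/1=1513/64304: DF=(1 − 1513/64304·(0.980400+0.955500+0.944200+0.916600+0.901200+0.883800))/(1+1513/64304) = 8487/10000 ≈ 0.848700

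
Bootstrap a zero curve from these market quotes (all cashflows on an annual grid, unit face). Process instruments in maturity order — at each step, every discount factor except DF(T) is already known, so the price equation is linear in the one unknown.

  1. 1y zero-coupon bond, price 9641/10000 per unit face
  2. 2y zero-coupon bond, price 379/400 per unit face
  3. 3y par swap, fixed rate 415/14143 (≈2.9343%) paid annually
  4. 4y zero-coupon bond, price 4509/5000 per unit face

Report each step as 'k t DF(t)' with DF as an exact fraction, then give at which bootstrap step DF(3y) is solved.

step 1 [1y] zero: DF = P = 9641/10000 ≈ 0.964100
step 2 [2y] zero: DF = P = 379/400 ≈ 0.947500
step 3 [3y] swap r/1=415/14143: DF=(1 − 415/14143·(0.964100+0.947500))/(1+415/14143) = 917/1000 ≈ 0.917000
step 4 [4y] zero: DF = P = 4509/5000 ≈ 0.901800

1 1 9641/10000
2 2 379/400
3 3 917/1000
4 4 4509/5000
DF(3y) is solved at step 3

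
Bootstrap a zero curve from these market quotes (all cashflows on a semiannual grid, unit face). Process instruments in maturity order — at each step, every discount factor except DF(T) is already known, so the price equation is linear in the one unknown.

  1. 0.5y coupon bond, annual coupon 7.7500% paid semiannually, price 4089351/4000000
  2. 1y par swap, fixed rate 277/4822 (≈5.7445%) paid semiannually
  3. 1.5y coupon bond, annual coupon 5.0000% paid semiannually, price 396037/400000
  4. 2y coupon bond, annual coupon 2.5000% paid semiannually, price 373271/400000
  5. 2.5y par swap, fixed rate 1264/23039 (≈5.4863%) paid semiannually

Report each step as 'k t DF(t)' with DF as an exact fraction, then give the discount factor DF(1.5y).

step 1 [0.5y] bond c/2=31/800: DF=(4089351/4000000 − 31/800·(0))/(1+31/800) = 4921/5000 ≈ 0.984200
step 2 [1y] swap r/2=277/9644: DF=(1 − 277/9644·(0.984200))/(1+277/9644) = 4723/5000 ≈ 0.944600
step 3 [1.5y] bond c/2=1/40: DF=(396037/400000 − 1/40·(0.984200+0.944600))/(1+1/40) = 9189/10000 ≈ 0.918900
step 4 [2y] bond c/2=1/80: DF=(373271/400000 − 1/80·(0.984200+0.944600+0.918900))/(1+1/80) = 1773/2000 ≈ 0.886500
step 5 [2.5y] swap r/2=632/23039: DF=(1 − 632/23039·(0.984200+0.944600+0.918900+0.886500))/(1+632/23039) = 546/625 ≈ 0.873600

1 1/2 4921/5000
2 1 4723/5000
3 3/2 9189/10000
4 2 1773/2000
5 5/2 546/625
DF(1.5y) = 9189/10000 ≈ 0.918900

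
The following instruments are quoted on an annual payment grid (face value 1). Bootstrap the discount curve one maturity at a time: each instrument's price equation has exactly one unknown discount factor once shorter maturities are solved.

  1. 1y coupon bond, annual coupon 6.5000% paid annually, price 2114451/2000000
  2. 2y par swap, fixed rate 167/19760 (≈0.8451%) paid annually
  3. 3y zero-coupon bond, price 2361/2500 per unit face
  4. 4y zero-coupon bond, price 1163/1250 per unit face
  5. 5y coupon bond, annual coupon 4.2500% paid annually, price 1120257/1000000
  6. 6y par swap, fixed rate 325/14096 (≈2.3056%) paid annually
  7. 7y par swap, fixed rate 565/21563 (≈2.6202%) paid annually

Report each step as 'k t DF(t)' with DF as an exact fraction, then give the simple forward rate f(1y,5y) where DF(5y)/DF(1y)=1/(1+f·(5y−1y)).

step 1 [1y] bond c/1=13/200: DF=(2114451/2000000 − 13/200·(0))/(1+13/200) = 9927/10000 ≈ 0.992700
step 2 [2y] swap r/1=167/19760: DF=(1 − 167/19760·(0.992700))/(1+167/19760) = 9833/10000 ≈ 0.983300
step 3 [3y] zero: DF = P = 2361/2500 ≈ 0.944400
step 4 [4y] zero: DF = P = 1163/1250 ≈ 0.930400
step 5 [5y] bond c/1=17/400: DF=(1120257/1000000 − 17/400·(0.992700+0.983300+0.944400+0.930400))/(1+17/400) = 1147/1250 ≈ 0.917600
step 6 [6y] swap r/1=325/14096: DF=(1 − 325/14096·(0.992700+0.983300+0.944400+0.930400+0.917600))/(1+325/14096) = 87/100 ≈ 0.870000
step 7 [7y] swap r/1=565/21563: DF=(1 − 565/21563·(0.992700+0.983300+0.944400+0.930400+0.917600+0.870000))/(1+565/21563) = 1661/2000 ≈ 0.830500

1 1 9927/10000
2 2 9833/10000
3 3 2361/2500
4 4 1163/1250
5 5 1147/1250
6 6 87/100
7 7 1661/2000
f(1y,5y) = ((9927/10000)/(1147/1250) − 1)/(4) = 751/36704 ≈ 2.0461%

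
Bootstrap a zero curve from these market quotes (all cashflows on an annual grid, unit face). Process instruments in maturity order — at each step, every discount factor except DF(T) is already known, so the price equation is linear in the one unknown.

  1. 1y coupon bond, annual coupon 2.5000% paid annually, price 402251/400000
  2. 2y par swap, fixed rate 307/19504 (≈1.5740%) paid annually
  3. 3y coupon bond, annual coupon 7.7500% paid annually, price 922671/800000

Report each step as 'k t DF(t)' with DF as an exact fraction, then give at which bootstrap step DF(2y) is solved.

1 1 9811/10000
2 2 9693/10000
3 3 9301/10000
DF(2y) is solved at step 2

step 1 [1y] bond c/1=1/40: DF=(402251/400000 − 1/40·(0))/(1+1/40) = 9811/10000 ≈ 0.981100
step 2 [2y] swap r/1=307/19504: DF=(1 − 307/19504·(0.981100))/(1+307/19504) = 9693/10000 ≈ 0.969300
step 3 [3y] bond c/1=31/400: DF=(922671/800000 − 31/400·(0.981100+0.969300))/(1+31/400) = 9301/10000 ≈ 0.930100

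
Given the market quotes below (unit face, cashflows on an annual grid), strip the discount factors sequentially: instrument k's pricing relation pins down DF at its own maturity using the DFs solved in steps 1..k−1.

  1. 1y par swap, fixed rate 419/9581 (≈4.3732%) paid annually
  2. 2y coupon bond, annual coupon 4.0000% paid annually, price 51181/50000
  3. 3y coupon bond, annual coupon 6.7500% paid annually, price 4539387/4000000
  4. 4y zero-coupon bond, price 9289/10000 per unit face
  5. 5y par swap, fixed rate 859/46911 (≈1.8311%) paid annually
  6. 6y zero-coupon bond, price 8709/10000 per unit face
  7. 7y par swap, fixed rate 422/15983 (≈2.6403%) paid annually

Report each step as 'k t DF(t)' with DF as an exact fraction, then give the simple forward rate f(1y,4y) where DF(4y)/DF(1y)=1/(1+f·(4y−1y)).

1 1 9581/10000
2 2 4737/5000
3 3 4713/5000
4 4 9289/10000
5 5 9141/10000
6 6 8709/10000
7 7 1039/1250
f(1y,4y) = ((9581/10000)/(9289/10000) − 1)/(3) = 292/27867 ≈ 1.0478%

step 1 [1y] swap r/1=419/9581: DF=(1 − 419/9581·(0))/(1+419/9581) = 9581/10000 ≈ 0.958100
step 2 [2y] bond c/1=1/25: DF=(51181/50000 − 1/25·(0.958100))/(1+1/25) = 4737/5000 ≈ 0.947400
step 3 [3y] bond c/1=27/400: DF=(4539387/4000000 − 27/400·(0.958100+0.947400))/(1+27/400) = 4713/5000 ≈ 0.942600
step 4 [4y] zero: DF = P = 9289/10000 ≈ 0.928900
step 5 [5y] swap r/1=859/46911: DF=(1 − 859/46911·(0.958100+0.947400+0.942600+0.928900))/(1+859/46911) = 9141/10000 ≈ 0.914100
step 6 [6y] zero: DF = P = 8709/10000 ≈ 0.870900
step 7 [7y] swap r/1=422/15983: DF=(1 − 422/15983·(0.958100+0.947400+0.942600+0.928900+0.914100+0.870900))/(1+422/15983) = 1039/1250 ≈ 0.831200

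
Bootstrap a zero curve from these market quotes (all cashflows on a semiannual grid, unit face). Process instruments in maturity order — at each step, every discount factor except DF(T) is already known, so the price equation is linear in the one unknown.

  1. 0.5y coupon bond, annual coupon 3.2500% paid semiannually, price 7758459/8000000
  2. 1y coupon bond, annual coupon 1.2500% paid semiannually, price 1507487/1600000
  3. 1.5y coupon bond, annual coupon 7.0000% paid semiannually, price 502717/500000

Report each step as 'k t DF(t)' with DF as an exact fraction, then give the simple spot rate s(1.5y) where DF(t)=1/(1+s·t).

1 1/2 9543/10000
2 1 1163/1250
3 3/2 9077/10000
s(1.5y) = (1/(9077/10000) − 1)/(3/2) = 1846/27231 ≈ 6.7790%

step 1 [0.5y] bond c/2=13/800: DF=(7758459/8000000 − 13/800·(0))/(1+13/800) = 9543/10000 ≈ 0.954300
step 2 [1y] bond c/2=1/160: DF=(1507487/1600000 − 1/160·(0.954300))/(1+1/160) = 1163/1250 ≈ 0.930400
step 3 [1.5y] bond c/2=7/200: DF=(502717/500000 − 7/200·(0.954300+0.930400))/(1+7/200) = 9077/10000 ≈ 0.907700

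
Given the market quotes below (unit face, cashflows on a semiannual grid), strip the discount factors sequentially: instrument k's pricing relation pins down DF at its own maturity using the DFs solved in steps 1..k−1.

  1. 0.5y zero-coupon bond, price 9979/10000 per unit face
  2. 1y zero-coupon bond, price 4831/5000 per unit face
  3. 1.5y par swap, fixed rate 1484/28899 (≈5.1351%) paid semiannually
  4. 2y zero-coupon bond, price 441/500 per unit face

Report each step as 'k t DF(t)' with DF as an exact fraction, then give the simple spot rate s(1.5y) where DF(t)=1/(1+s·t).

1 1/2 9979/10000
2 1 4831/5000
3 3/2 4629/5000
4 2 441/500
s(1.5y) = (1/(4629/5000) − 1)/(3/2) = 742/13887 ≈ 5.3431%

step 1 [0.5y] zero: DF = P = 9979/10000 ≈ 0.997900
step 2 [1y] zero: DF = P = 4831/5000 ≈ 0.966200
step 3 [1.5y] swap r/2=742/28899: DF=(1 − 742/28899·(0.997900+0.966200))/(1+742/28899) = 4629/5000 ≈ 0.925800
step 4 [2y] zero: DF = P = 441/500 ≈ 0.882000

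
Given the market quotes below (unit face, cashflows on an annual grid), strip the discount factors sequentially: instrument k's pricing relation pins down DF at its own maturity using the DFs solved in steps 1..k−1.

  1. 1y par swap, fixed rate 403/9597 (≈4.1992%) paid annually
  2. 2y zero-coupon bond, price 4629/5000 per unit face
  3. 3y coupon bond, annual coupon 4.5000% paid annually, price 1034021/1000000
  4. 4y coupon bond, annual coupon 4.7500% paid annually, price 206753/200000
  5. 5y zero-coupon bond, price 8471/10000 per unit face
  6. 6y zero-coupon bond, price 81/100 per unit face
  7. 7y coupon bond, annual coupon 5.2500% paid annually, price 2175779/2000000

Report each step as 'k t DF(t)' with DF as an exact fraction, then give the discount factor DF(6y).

1 1 9597/10000
2 2 4629/5000
3 3 9083/10000
4 4 4301/5000
5 5 8471/10000
6 6 81/100
7 7 7687/10000
DF(6y) = 81/100 ≈ 0.810000

step 1 [1y] swap r/1=403/9597: DF=(1 − 403/9597·(0))/(1+403/9597) = 9597/10000 ≈ 0.959700
step 2 [2y] zero: DF = P = 4629/5000 ≈ 0.925800
step 3 [3y] bond c/1=9/200: DF=(1034021/1000000 − 9/200·(0.959700+0.925800))/(1+9/200) = 9083/10000 ≈ 0.908300
step 4 [4y] bond c/1=19/400: DF=(206753/200000 − 19/400·(0.959700+0.925800+0.908300))/(1+19/400) = 4301/5000 ≈ 0.860200
step 5 [5y] zero: DF = P = 8471/10000 ≈ 0.847100
step 6 [6y] zero: DF = P = 81/100 ≈ 0.810000
step 7 [7y] bond c/1=21/400: DF=(2175779/2000000 − 21/400·(0.959700+0.925800+0.908300+0.860200+0.847100+0.810000))/(1+21/400) = 7687/10000 ≈ 0.768700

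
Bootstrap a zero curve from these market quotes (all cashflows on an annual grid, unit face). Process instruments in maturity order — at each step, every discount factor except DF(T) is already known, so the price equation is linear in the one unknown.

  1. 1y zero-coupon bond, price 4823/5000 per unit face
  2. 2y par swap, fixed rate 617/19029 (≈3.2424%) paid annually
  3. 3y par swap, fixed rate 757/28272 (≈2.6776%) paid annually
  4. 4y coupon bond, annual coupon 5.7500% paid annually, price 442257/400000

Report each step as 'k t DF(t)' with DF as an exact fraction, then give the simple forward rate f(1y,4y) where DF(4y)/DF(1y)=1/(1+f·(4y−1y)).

step 1 [1y] zero: DF = P = 4823/5000 ≈ 0.964600
step 2 [2y] swap r/1=617/19029: DF=(1 − 617/19029·(0.964600))/(1+617/19029) = 9383/10000 ≈ 0.938300
step 3 [3y] swap r/1=757/28272: DF=(1 − 757/28272·(0.964600+0.938300))/(1+757/28272) = 9243/10000 ≈ 0.924300
step 4 [4y] bond c/1=23/400: DF=(442257/400000 − 23/400·(0.964600+0.938300+0.924300))/(1+23/400) = 4459/5000 ≈ 0.891800

1 1 4823/5000
2 2 9383/10000
3 3 9243/10000
4 4 4459/5000
f(1y,4y) = ((4823/5000)/(4459/5000) − 1)/(3) = 4/147 ≈ 2.7211%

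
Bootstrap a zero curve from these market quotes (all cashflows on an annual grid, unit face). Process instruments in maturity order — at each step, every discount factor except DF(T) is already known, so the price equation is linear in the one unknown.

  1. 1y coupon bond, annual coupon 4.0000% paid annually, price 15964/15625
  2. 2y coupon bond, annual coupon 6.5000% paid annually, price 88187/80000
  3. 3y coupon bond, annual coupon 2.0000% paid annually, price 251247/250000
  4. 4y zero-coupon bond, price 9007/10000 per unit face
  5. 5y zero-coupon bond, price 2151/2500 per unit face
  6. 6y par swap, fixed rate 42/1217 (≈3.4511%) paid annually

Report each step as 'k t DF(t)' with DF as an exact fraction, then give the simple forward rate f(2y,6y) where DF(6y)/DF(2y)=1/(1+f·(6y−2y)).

1 1 614/625
2 2 9751/10000
3 3 9469/10000
4 4 9007/10000
5 5 2151/2500
6 6 811/1000
f(2y,6y) = ((9751/10000)/(811/1000) − 1)/(4) = 1641/32440 ≈ 5.0586%

step 1 [1y] bond c/1=1/25: DF=(15964/15625 − 1/25·(0))/(1+1/25) = 614/625 ≈ 0.982400
step 2 [2y] bond c/1=13/200: DF=(88187/80000 − 13/200·(0.982400))/(1+13/200) = 9751/10000 ≈ 0.975100
step 3 [3y] bond c/1=1/50: DF=(251247/250000 − 1/50·(0.982400+0.975100))/(1+1/50) = 9469/10000 ≈ 0.946900
step 4 [4y] zero: DF = P = 9007/10000 ≈ 0.900700
step 5 [5y] zero: DF = P = 2151/2500 ≈ 0.860400
step 6 [6y] swap r/1=42/1217: DF=(1 − 42/1217·(0.982400+0.975100+0.946900+0.900700+0.860400))/(1+42/1217) = 811/1000 ≈ 0.811000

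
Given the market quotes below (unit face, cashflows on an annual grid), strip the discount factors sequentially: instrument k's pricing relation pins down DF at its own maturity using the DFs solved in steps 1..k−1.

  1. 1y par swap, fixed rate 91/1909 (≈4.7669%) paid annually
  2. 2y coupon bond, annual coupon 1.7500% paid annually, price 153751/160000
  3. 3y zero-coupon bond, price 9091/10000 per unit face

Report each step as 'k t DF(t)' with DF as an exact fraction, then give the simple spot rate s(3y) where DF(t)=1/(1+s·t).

step 1 [1y] swap r/1=91/1909: DF=(1 − 91/1909·(0))/(1+91/1909) = 1909/2000 ≈ 0.954500
step 2 [2y] bond c/1=7/400: DF=(153751/160000 − 7/400·(0.954500))/(1+7/400) = 116/125 ≈ 0.928000
step 3 [3y] zero: DF = P = 9091/10000 ≈ 0.909100

1 1 1909/2000
2 2 116/125
3 3 9091/10000
s(3y) = (1/(9091/10000) − 1)/(3) = 303/9091 ≈ 3.3330%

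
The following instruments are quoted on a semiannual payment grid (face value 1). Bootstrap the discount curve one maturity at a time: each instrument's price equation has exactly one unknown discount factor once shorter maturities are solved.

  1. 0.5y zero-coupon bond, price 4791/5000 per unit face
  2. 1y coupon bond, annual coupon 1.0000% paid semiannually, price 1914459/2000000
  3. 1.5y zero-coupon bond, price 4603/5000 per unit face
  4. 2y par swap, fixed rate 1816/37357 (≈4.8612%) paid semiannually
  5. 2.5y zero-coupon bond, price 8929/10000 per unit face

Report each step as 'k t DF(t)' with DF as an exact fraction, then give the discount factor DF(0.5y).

step 1 [0.5y] zero: DF = P = 4791/5000 ≈ 0.958200
step 2 [1y] bond c/2=1/200: DF=(1914459/2000000 − 1/200·(0.958200))/(1+1/200) = 9477/10000 ≈ 0.947700
step 3 [1.5y] zero: DF = P = 4603/5000 ≈ 0.920600
step 4 [2y] swap r/2=908/37357: DF=(1 − 908/37357·(0.958200+0.947700+0.920600))/(1+908/37357) = 2273/2500 ≈ 0.909200
step 5 [2.5y] zero: DF = P = 8929/10000 ≈ 0.892900

1 1/2 4791/5000
2 1 9477/10000
3 3/2 4603/5000
4 2 2273/2500
5 5/2 8929/10000
DF(0.5y) = 4791/5000 ≈ 0.958200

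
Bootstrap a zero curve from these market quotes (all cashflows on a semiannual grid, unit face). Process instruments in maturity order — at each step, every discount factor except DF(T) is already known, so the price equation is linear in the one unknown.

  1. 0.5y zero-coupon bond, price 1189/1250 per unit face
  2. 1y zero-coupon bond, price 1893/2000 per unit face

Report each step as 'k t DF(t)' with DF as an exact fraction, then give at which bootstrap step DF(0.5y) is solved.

step 1 [0.5y] zero: DF = P = 1189/1250 ≈ 0.951200
step 2 [1y] zero: DF = P = 1893/2000 ≈ 0.946500

1 1/2 1189/1250
2 1 1893/2000
DF(0.5y) is solved at step 1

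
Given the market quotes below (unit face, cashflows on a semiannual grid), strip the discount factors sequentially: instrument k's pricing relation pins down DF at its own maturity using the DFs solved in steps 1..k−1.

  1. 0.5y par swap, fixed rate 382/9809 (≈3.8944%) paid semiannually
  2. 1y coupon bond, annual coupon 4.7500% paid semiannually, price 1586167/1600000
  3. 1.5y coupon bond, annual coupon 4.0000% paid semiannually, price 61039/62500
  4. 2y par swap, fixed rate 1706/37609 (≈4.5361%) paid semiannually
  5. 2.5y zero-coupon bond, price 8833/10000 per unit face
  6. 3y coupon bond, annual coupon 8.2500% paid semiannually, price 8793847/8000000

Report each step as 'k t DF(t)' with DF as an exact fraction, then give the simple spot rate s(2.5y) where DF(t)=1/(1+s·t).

step 1 [0.5y] swap r/2=191/9809: DF=(1 − 191/9809·(0))/(1+191/9809) = 9809/10000 ≈ 0.980900
step 2 [1y] bond c/2=19/800: DF=(1586167/1600000 − 19/800·(0.980900))/(1+19/800) = 591/625 ≈ 0.945600
step 3 [1.5y] bond c/2=1/50: DF=(61039/62500 − 1/50·(0.980900+0.945600))/(1+1/50) = 9197/10000 ≈ 0.919700
step 4 [2y] swap r/2=853/37609: DF=(1 − 853/37609·(0.980900+0.945600+0.919700))/(1+853/37609) = 9147/10000 ≈ 0.914700
step 5 [2.5y] zero: DF = P = 8833/10000 ≈ 0.883300
step 6 [3y] bond c/2=33/800: DF=(8793847/8000000 − 33/800·(0.980900+0.945600+0.919700+0.914700+0.883300))/(1+33/800) = 8717/10000 ≈ 0.871700

1 1/2 9809/10000
2 1 591/625
3 3/2 9197/10000
4 2 9147/10000
5 5/2 8833/10000
6 3 8717/10000
s(2.5y) = (1/(8833/10000) − 1)/(5/2) = 2334/44165 ≈ 5.2847%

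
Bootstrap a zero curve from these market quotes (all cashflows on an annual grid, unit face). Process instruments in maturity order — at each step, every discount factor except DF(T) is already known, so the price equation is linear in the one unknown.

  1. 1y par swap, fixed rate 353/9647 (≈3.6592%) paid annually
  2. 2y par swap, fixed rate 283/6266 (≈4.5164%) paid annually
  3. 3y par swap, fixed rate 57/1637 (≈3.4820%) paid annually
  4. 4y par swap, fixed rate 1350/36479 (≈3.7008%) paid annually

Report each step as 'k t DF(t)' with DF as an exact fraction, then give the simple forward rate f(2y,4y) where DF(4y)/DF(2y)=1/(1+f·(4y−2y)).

step 1 [1y] swap r/1=353/9647: DF=(1 − 353/9647·(0))/(1+353/9647) = 9647/10000 ≈ 0.964700
step 2 [2y] swap r/1=283/6266: DF=(1 − 283/6266·(0.964700))/(1+283/6266) = 9151/10000 ≈ 0.915100
step 3 [3y] swap r/1=57/1637: DF=(1 − 57/1637·(0.964700+0.915100))/(1+57/1637) = 9031/10000 ≈ 0.903100
step 4 [4y] swap r/1=1350/36479: DF=(1 − 1350/36479·(0.964700+0.915100+0.903100))/(1+1350/36479) = 173/200 ≈ 0.865000

1 1 9647/10000
2 2 9151/10000
3 3 9031/10000
4 4 173/200
f(2y,4y) = ((9151/10000)/(173/200) − 1)/(2) = 501/17300 ≈ 2.8960%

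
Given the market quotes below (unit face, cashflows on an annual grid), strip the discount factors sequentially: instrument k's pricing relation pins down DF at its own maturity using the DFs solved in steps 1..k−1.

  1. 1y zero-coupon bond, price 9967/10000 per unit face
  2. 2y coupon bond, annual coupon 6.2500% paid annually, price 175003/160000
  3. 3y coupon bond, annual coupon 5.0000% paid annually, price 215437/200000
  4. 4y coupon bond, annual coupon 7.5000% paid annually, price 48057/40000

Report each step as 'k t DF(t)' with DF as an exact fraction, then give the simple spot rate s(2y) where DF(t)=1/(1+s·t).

1 1 9967/10000
2 2 2427/2500
3 3 4661/5000
4 4 9153/10000
s(2y) = (1/(2427/2500) − 1)/(2) = 73/4854 ≈ 1.5039%

step 1 [1y] zero: DF = P = 9967/10000 ≈ 0.996700
step 2 [2y] bond c/1=1/16: DF=(175003/160000 − 1/16·(0.996700))/(1+1/16) = 2427/2500 ≈ 0.970800
step 3 [3y] bond c/1=1/20: DF=(215437/200000 − 1/20·(0.996700+0.970800))/(1+1/20) = 4661/5000 ≈ 0.932200
step 4 [4y] bond c/1=3/40: DF=(48057/40000 − 3/40·(0.996700+0.970800+0.932200))/(1+3/40) = 9153/10000 ≈ 0.915300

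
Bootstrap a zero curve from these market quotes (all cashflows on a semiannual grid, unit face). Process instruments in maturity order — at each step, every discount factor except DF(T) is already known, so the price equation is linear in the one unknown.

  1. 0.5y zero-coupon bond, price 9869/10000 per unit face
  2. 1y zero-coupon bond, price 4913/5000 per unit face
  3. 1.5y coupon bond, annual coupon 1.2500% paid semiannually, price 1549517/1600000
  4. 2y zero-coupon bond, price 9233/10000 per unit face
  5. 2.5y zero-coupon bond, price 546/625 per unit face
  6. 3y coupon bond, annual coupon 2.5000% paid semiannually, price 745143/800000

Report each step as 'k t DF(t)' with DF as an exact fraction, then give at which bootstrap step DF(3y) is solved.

step 1 [0.5y] zero: DF = P = 9869/10000 ≈ 0.986900
step 2 [1y] zero: DF = P = 4913/5000 ≈ 0.982600
step 3 [1.5y] bond c/2=1/160: DF=(1549517/1600000 − 1/160·(0.986900+0.982600))/(1+1/160) = 4751/5000 ≈ 0.950200
step 4 [2y] zero: DF = P = 9233/10000 ≈ 0.923300
step 5 [2.5y] zero: DF = P = 546/625 ≈ 0.873600
step 6 [3y] bond c/2=1/80: DF=(745143/800000 − 1/80·(0.986900+0.982600+0.950200+0.923300+0.873600))/(1+1/80) = 8617/10000 ≈ 0.861700

1 1/2 9869/10000
2 1 4913/5000
3 3/2 4751/5000
4 2 9233/10000
5 5/2 546/625
6 3 8617/10000
DF(3y) is solved at step 6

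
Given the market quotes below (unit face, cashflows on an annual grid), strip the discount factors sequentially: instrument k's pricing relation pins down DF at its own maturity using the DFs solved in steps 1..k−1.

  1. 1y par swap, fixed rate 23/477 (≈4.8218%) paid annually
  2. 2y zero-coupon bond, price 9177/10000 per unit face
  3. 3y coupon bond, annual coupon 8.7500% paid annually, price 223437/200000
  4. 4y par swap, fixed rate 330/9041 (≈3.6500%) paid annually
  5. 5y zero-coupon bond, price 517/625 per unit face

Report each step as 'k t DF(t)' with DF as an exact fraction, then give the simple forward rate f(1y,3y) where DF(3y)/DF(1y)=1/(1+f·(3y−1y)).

step 1 [1y] swap r/1=23/477: DF=(1 − 23/477·(0))/(1+23/477) = 477/500 ≈ 0.954000
step 2 [2y] zero: DF = P = 9177/10000 ≈ 0.917700
step 3 [3y] bond c/1=7/80: DF=(223437/200000 − 7/80·(0.954000+0.917700))/(1+7/80) = 8767/10000 ≈ 0.876700
step 4 [4y] swap r/1=330/9041: DF=(1 − 330/9041·(0.954000+0.917700+0.876700))/(1+330/9041) = 217/250 ≈ 0.868000
step 5 [5y] zero: DF = P = 517/625 ≈ 0.827200

1 1 477/500
2 2 9177/10000
3 3 8767/10000
4 4 217/250
5 5 517/625
f(1y,3y) = ((477/500)/(8767/10000) − 1)/(2) = 773/17534 ≈ 4.4086%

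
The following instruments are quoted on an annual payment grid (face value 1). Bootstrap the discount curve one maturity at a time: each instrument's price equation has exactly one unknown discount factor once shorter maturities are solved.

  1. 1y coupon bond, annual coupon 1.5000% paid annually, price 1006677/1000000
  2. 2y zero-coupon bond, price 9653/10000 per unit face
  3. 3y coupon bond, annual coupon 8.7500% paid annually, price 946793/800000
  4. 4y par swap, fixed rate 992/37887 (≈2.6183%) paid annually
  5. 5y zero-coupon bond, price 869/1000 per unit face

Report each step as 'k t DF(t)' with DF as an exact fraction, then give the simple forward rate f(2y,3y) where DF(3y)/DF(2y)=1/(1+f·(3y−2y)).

1 1 4959/5000
2 2 9653/10000
3 3 2327/2500
4 4 563/625
5 5 869/1000
f(2y,3y) = ((9653/10000)/(2327/2500) − 1)/(1) = 345/9308 ≈ 3.7065%

step 1 [1y] bond c/1=3/200: DF=(1006677/1000000 − 3/200·(0))/(1+3/200) = 4959/5000 ≈ 0.991800
step 2 [2y] zero: DF = P = 9653/10000 ≈ 0.965300
step 3 [3y] bond c/1=7/80: DF=(946793/800000 − 7/80·(0.991800+0.965300))/(1+7/80) = 2327/2500 ≈ 0.930800
step 4 [4y] swap r/1=992/37887: DF=(1 − 992/37887·(0.991800+0.965300+0.930800))/(1+992/37887) = 563/625 ≈ 0.900800
step 5 [5y] zero: DF = P = 869/1000 ≈ 0.869000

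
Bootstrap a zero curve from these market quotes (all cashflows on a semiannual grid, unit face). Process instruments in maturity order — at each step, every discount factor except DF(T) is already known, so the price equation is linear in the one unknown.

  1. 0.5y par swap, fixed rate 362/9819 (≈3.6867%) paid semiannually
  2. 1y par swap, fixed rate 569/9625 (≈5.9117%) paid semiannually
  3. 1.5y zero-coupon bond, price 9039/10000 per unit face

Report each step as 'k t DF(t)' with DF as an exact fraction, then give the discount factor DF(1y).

step 1 [0.5y] swap r/2=181/9819: DF=(1 − 181/9819·(0))/(1+181/9819) = 9819/10000 ≈ 0.981900
step 2 [1y] swap r/2=569/19250: DF=(1 − 569/19250·(0.981900))/(1+569/19250) = 9431/10000 ≈ 0.943100
step 3 [1.5y] zero: DF = P = 9039/10000 ≈ 0.903900

1 1/2 9819/10000
2 1 9431/10000
3 3/2 9039/10000
DF(1y) = 9431/10000 ≈ 0.943100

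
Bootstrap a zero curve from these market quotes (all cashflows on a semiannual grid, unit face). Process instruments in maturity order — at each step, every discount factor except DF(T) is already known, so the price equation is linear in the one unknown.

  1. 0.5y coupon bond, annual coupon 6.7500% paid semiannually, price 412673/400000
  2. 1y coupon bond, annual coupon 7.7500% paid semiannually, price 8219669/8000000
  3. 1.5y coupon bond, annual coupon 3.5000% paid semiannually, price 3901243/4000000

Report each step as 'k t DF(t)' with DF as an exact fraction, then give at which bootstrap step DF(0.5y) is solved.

1 1/2 499/500
2 1 9519/10000
3 3/2 37/40
DF(0.5y) is solved at step 1

step 1 [0.5y] bond c/2=27/800: DF=(412673/400000 − 27/800·(0))/(1+27/800) = 499/500 ≈ 0.998000
step 2 [1y] bond c/2=31/800: DF=(8219669/8000000 − 31/800·(0.998000))/(1+31/800) = 9519/10000 ≈ 0.951900
step 3 [1.5y] bond c/2=7/400: DF=(3901243/4000000 − 7/400·(0.998000+0.951900))/(1+7/400) = 37/40 ≈ 0.925000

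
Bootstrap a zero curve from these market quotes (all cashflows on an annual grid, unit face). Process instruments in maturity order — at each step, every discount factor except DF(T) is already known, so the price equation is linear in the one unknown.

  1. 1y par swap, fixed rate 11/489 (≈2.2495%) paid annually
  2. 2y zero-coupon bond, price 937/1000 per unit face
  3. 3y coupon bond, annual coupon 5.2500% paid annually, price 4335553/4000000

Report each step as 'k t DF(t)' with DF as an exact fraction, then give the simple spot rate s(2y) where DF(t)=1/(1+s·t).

1 1 489/500
2 2 937/1000
3 3 9343/10000
s(2y) = (1/(937/1000) − 1)/(2) = 63/1874 ≈ 3.3618%

step 1 [1y] swap r/1=11/489: DF=(1 − 11/489·(0))/(1+11/489) = 489/500 ≈ 0.978000
step 2 [2y] zero: DF = P = 937/1000 ≈ 0.937000
step 3 [3y] bond c/1=21/400: DF=(4335553/4000000 − 21/400·(0.978000+0.937000))/(1+21/400) = 9343/10000 ≈ 0.934300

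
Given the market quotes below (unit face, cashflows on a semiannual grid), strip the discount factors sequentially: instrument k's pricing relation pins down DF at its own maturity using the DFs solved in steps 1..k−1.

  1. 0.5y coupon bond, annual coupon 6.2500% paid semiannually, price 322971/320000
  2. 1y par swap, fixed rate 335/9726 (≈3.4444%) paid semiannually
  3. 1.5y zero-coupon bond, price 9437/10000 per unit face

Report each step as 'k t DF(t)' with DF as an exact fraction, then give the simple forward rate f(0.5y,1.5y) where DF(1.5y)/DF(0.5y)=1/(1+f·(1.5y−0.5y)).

1 1/2 9787/10000
2 1 1933/2000
3 3/2 9437/10000
f(0.5y,1.5y) = ((9787/10000)/(9437/10000) − 1)/(1) = 350/9437 ≈ 3.7088%

step 1 [0.5y] bond c/2=1/32: DF=(322971/320000 − 1/32·(0))/(1+1/32) = 9787/10000 ≈ 0.978700
step 2 [1y] swap r/2=335/19452: DF=(1 − 335/19452·(0.978700))/(1+335/19452) = 1933/2000 ≈ 0.966500
step 3 [1.5y] zero: DF = P = 9437/10000 ≈ 0.943700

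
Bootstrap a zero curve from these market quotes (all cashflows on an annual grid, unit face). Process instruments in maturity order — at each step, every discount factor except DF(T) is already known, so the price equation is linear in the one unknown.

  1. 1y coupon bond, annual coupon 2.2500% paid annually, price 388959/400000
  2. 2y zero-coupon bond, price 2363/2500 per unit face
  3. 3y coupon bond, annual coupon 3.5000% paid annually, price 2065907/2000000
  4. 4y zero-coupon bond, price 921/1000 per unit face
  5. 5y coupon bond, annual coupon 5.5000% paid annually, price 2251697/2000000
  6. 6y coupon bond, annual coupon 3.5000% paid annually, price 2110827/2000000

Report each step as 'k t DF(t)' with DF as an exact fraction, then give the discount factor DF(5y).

1 1 951/1000
2 2 2363/2500
3 3 9339/10000
4 4 921/1000
5 5 2179/2500
6 6 4317/5000
DF(5y) = 2179/2500 ≈ 0.871600

step 1 [1y] bond c/1=9/400: DF=(388959/400000 − 9/400·(0))/(1+9/400) = 951/1000 ≈ 0.951000
step 2 [2y] zero: DF = P = 2363/2500 ≈ 0.945200
step 3 [3y] bond c/1=7/200: DF=(2065907/2000000 − 7/200·(0.951000+0.945200))/(1+7/200) = 9339/10000 ≈ 0.933900
step 4 [4y] zero: DF = P = 921/1000 ≈ 0.921000
step 5 [5y] bond c/1=11/200: DF=(2251697/2000000 − 11/200·(0.951000+0.945200+0.933900+0.921000))/(1+11/200) = 2179/2500 ≈ 0.871600
step 6 [6y] bond c/1=7/200: DF=(2110827/2000000 − 7/200·(0.951000+0.945200+0.933900+0.921000+0.871600))/(1+7/200) = 4317/5000 ≈ 0.863400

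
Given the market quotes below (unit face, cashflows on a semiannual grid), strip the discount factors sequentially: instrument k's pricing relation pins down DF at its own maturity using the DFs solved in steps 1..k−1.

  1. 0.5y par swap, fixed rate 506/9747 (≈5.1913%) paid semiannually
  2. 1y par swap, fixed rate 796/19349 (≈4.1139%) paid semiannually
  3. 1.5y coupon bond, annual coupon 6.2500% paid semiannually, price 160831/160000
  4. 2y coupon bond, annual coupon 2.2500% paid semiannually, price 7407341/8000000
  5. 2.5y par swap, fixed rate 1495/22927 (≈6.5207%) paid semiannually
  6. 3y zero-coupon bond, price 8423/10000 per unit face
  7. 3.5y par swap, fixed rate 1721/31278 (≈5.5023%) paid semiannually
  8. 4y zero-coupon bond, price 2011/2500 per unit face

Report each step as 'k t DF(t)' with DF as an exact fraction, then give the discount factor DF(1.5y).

step 1 [0.5y] swap r/2=253/9747: DF=(1 − 253/9747·(0))/(1+253/9747) = 9747/10000 ≈ 0.974700
step 2 [1y] swap r/2=398/19349: DF=(1 − 398/19349·(0.974700))/(1+398/19349) = 4801/5000 ≈ 0.960200
step 3 [1.5y] bond c/2=1/32: DF=(160831/160000 − 1/32·(0.974700+0.960200))/(1+1/32) = 9161/10000 ≈ 0.916100
step 4 [2y] bond c/2=9/800: DF=(7407341/8000000 − 9/800·(0.974700+0.960200+0.916100))/(1+9/800) = 8839/10000 ≈ 0.883900
step 5 [2.5y] swap r/2=1495/45854: DF=(1 − 1495/45854·(0.974700+0.960200+0.916100+0.883900))/(1+1495/45854) = 1701/2000 ≈ 0.850500
step 6 [3y] zero: DF = P = 8423/10000 ≈ 0.842300
step 7 [3.5y] swap r/2=1721/62556: DF=(1 − 1721/62556·(0.974700+0.960200+0.916100+0.883900+0.850500+0.842300))/(1+1721/62556) = 8279/10000 ≈ 0.827900
step 8 [4y] zero: DF = P = 2011/2500 ≈ 0.804400

1 1/2 9747/10000
2 1 4801/5000
3 3/2 9161/10000
4 2 8839/10000
5 5/2 1701/2000
6 3 8423/10000
7 7/2 8279/10000
8 4 2011/2500
DF(1.5y) = 9161/10000 ≈ 0.916100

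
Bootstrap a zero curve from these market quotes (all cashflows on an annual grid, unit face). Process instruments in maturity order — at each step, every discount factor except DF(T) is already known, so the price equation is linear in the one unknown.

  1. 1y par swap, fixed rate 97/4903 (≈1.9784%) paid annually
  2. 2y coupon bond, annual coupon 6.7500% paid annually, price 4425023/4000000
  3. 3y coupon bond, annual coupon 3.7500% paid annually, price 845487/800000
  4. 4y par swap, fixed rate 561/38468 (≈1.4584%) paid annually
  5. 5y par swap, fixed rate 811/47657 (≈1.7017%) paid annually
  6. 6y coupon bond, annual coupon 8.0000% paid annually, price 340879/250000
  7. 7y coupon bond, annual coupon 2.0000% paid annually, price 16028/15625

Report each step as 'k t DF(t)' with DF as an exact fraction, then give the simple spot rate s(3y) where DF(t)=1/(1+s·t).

step 1 [1y] swap r/1=97/4903: DF=(1 − 97/4903·(0))/(1+97/4903) = 4903/5000 ≈ 0.980600
step 2 [2y] bond c/1=27/400: DF=(4425023/4000000 − 27/400·(0.980600))/(1+27/400) = 9743/10000 ≈ 0.974300
step 3 [3y] bond c/1=3/80: DF=(845487/800000 − 3/80·(0.980600+0.974300))/(1+3/80) = 237/250 ≈ 0.948000
step 4 [4y] swap r/1=561/38468: DF=(1 − 561/38468·(0.980600+0.974300+0.948000))/(1+561/38468) = 9439/10000 ≈ 0.943900
step 5 [5y] swap r/1=811/47657: DF=(1 − 811/47657·(0.980600+0.974300+0.948000+0.943900))/(1+811/47657) = 9189/10000 ≈ 0.918900
step 6 [6y] bond c/1=2/25: DF=(340879/250000 − 2/25·(0.980600+0.974300+0.948000+0.943900+0.918900))/(1+2/25) = 1819/2000 ≈ 0.909500
step 7 [7y] bond c/1=1/50: DF=(16028/15625 − 1/50·(0.980600+0.974300+0.948000+0.943900+0.918900+0.909500))/(1+1/50) = 559/625 ≈ 0.894400

1 1 4903/5000
2 2 9743/10000
3 3 237/250
4 4 9439/10000
5 5 9189/10000
6 6 1819/2000
7 7 559/625
s(3y) = (1/(237/250) − 1)/(3) = 13/711 ≈ 1.8284%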